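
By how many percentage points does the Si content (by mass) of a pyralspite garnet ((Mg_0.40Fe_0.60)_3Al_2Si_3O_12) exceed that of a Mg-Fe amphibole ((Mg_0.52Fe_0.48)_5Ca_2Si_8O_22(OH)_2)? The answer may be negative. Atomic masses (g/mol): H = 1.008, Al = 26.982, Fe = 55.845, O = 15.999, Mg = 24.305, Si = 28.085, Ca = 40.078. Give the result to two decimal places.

-6.98 percentage points

M((Mg_0.40Fe_0.60)_3Al_2Si_3O_12) = 459.894 g/mol, so wt% Si = 84.255/459.894 × 100 = 18.32%.
M((Mg_0.52Fe_0.48)_5Ca_2Si_8O_22(OH)_2) = 888.049 g/mol, so wt% Si = 224.680/888.049 × 100 = 25.30%.
18.32 − 25.30 = -6.98 pp.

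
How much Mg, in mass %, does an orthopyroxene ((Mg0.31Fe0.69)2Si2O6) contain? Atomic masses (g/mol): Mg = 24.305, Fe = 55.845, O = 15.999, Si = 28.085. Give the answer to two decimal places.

M((Mg0.31Fe0.69)2Si2O6) = 244.299 g/mol.
Mg contributes 0.62 × 24.305 = 15.069 g per mole.
15.069/244.299 = 0.0617 → 6.17%.

6.17 mass %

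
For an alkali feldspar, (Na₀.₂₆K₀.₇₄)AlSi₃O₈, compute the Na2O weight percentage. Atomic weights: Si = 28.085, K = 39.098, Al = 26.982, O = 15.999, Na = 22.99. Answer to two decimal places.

M((Na₀.₂₆K₀.₇₄)AlSi₃O₈) = 274.139 g/mol; M(Na2O) = 61.979 g/mol.
Moles Na2O per formula unit = 0.26 Na ÷ 2 = 0.1300.
Na2O fraction = (0.1300 × 61.979) / 274.139 = 8.057/274.139 = 0.0294.

2.94 wt%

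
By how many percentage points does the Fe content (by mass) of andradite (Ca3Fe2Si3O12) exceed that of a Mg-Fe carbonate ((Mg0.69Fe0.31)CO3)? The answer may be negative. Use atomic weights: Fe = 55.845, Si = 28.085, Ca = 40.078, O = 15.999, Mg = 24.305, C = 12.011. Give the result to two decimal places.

3.58 percentage points

First mineral: 111.690 g Fe in 508.167 g formula = 21.98 wt% Fe.
Second mineral: 17.312 g Fe in 94.090 g formula = 18.40 wt% Fe.
21.98% − 18.40% gives a difference of 3.58 percentage points.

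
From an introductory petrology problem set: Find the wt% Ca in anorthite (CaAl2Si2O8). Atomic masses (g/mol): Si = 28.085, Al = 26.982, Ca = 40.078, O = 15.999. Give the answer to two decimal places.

14.41 mass %

Molar mass of CaAl2Si2O8: 1×40.078 + 2×26.982 + 2×28.085 + 8×15.999 = 278.204 g/mol.
Mass of Ca per formula unit: 1 × 40.078 = 40.078 g.
Weight fraction Ca = 40.078 / 278.204 = 0.1441.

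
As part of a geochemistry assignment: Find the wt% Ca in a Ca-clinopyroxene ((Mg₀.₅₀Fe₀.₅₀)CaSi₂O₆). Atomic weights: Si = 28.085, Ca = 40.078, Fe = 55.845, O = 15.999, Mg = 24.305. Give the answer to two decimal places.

17.25 mass %

Molar mass of (Mg₀.₅₀Fe₀.₅₀)CaSi₂O₆: 0.50·24.305 + 0.50·55.845 + 1·40.078 + 2·28.085 + 6·15.999 = 232.317 g/mol.
Mass of Ca per formula unit: 1 × 40.078 = 40.078 g.
Weight fraction Ca = 40.078 / 232.317 = 0.1725.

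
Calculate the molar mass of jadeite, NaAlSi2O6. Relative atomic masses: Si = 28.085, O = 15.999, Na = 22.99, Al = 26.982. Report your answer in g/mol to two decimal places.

202.14 g/mol

The formula mass is the sum 1×22.99 + 1×26.982 + 2×28.085 + 6×15.999.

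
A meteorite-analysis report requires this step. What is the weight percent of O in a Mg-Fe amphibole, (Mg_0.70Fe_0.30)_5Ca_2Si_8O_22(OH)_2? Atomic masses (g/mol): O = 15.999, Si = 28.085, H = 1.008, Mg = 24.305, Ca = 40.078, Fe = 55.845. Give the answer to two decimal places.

Formula mass = 3.50×24.305 + 1.50×55.845 + 2×40.078 + 8×28.085 + 24×15.999 + 2×1.008 = 859.663 g/mol, of which 383.976 g is O.
So O makes up 383.976/859.663 = 0.4467 of the mass, i.e. 44.67%.

44.67 weight percent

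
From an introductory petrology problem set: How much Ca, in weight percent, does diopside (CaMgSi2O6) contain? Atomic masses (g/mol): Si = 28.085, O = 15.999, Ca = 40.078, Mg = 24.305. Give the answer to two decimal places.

Formula mass = 1·40.078 + 1·24.305 + 2·28.085 + 6·15.999 = 216.547 g/mol, of which 40.078 g is Ca.
So Ca makes up 40.078/216.547 = 0.1851 of the mass, i.e. 18.51%.

18.51 weight percent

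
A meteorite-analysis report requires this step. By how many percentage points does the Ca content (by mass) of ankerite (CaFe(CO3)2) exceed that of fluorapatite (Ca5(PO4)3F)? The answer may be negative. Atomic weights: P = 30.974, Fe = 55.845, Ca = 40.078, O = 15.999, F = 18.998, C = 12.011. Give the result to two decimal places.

-21.18 percentage points

M(CaFe(CO3)2) = 215.939 g/mol, so wt% Ca = 40.078/215.939 × 100 = 18.56%.
M(Ca5(PO4)3F) = 504.298 g/mol, so wt% Ca = 200.390/504.298 × 100 = 39.74%.
18.56 − 39.74 = -21.18 pp.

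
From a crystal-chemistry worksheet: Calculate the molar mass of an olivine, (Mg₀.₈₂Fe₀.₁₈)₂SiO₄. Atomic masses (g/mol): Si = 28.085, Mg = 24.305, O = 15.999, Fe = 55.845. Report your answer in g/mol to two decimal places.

152.05 g/mol

The formula mass is the sum 1.64·24.305 + 0.36·55.845 + 1·28.085 + 4·15.999.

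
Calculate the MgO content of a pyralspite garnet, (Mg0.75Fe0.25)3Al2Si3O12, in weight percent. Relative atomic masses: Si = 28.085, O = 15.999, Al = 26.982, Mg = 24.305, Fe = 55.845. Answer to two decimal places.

Molar mass of (Mg0.75Fe0.25)3Al2Si3O12 = 2.25*24.305 + 0.75*55.845 + 2*26.982 + 3*28.085 + 12*15.999 = 426.777 g/mol.
Each formula unit contains 2.25 Mg, equivalent to 2.25/1 = 2.2500 mol MgO.
M(MgO) = 1×24.305 + 1×15.999 = 40.304 g/mol.
Mass of MgO per formula unit = 2.2500 × 40.304 = 90.684 g.
MgO wt% = 90.684 / 426.777 × 100 = 21.25%.

21.25 wt%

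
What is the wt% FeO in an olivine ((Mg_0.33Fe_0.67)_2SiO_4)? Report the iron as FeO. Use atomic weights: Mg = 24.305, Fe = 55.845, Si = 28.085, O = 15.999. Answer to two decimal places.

Molar mass of (Mg_0.33Fe_0.67)_2SiO_4 = 0.66·24.305 + 1.34·55.845 + 1·28.085 + 4·15.999 = 182.955 g/mol.
Each formula unit contains 1.34 Fe, equivalent to 1.34/1 = 1.3400 mol FeO.
M(FeO) = 1×55.845 + 1×15.999 = 71.844 g/mol.
Mass of FeO per formula unit = 1.3400 × 71.844 = 96.271 g.
FeO wt% = 96.271 / 182.955 × 100 = 52.62%.

52.62 wt%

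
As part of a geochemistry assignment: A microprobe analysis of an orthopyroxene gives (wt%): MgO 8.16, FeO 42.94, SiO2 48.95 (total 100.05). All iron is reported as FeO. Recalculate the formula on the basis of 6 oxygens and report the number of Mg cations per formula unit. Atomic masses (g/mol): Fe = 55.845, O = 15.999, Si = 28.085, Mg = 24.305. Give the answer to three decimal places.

MgO (M=40.304): mol = 0.20246; Mg = 0.20246, O = 0.20246.
FeO (M=71.844): mol = 0.59768; Fe = 0.59768, O = 0.59768.
SiO2 (M=60.083): mol = 0.81471; Si = 0.81471, O = 1.62942.
ΣO = 2.42956; factor = 6/ΣO = 2.46958.
Mg apfu = 0.20246 × 2.46958 = 0.500.

0.500 Mg apfu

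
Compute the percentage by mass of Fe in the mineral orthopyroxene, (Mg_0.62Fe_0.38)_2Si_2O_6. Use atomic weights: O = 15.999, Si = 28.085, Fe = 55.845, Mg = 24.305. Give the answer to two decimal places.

18.88 weight percent

M((Mg_0.62Fe_0.38)_2Si_2O_6) = 224.744 g/mol.
Fe contributes 0.76 × 55.845 = 42.442 g per mole.
42.442/224.744 = 0.1888 → 18.88%.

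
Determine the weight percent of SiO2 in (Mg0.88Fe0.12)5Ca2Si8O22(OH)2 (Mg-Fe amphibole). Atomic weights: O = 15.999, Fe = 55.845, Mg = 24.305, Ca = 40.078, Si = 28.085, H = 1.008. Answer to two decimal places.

M((Mg0.88Fe0.12)5Ca2Si8O22(OH)2) = 831.277 g/mol; M(SiO2) = 60.083 g/mol.
Moles SiO2 per formula unit = 8 Si ÷ 1 = 8.0000.
SiO2 fraction = (8.0000 × 60.083) / 831.277 = 480.664/831.277 = 0.5782.

57.82 wt%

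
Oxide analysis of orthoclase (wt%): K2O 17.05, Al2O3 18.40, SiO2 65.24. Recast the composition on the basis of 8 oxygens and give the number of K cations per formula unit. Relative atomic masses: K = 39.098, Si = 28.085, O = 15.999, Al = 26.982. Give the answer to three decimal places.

1.001 K apfu

17.05 wt% K2O ÷ 94.195 g/mol = 0.18101 mol, giving 0.36202 K and 0.18101 O.
18.40 wt% Al2O3 ÷ 101.961 g/mol = 0.18046 mol, giving 0.36092 Al and 0.54138 O.
65.24 wt% SiO2 ÷ 60.083 g/mol = 1.08583 mol, giving 1.08583 Si and 2.17166 O.
Oxygen sums to 2.89405; scaling by 8/2.89405 = 2.76429 puts the formula on 8 O.
K: 0.36202 × 2.76429 = 1.001 atoms per formula unit.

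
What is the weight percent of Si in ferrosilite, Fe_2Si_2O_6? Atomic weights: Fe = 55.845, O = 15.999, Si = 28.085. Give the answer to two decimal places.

Formula mass = 2×55.845 + 2×28.085 + 6×15.999 = 263.854 g/mol, of which 56.170 g is Si.
So Si makes up 56.170/263.854 = 0.2129 of the mass, i.e. 21.29%.

21.29 wt%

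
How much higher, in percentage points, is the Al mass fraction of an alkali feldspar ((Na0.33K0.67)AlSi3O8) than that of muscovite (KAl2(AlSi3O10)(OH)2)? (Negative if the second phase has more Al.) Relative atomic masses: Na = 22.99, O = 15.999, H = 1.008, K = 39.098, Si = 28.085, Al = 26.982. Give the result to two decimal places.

Al in (Na0.33K0.67)AlSi3O8: molar mass 273.011 g/mol; 1×26.982 = 26.982 g → 9.88 wt%.
Al in KAl2(AlSi3O10)(OH)2: molar mass 398.303 g/mol; 3×26.982 = 80.946 g → 20.32 wt%.
Difference = 9.88 − 20.32 = -10.44 percentage points.

-10.44 percentage points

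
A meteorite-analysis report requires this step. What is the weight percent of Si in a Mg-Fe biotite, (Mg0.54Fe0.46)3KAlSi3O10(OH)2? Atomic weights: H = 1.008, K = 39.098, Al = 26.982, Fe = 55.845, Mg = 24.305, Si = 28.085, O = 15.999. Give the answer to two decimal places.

M((Mg0.54Fe0.46)3KAlSi3O10(OH)2) = 460.779 g/mol.
Si contributes 3 × 28.085 = 84.255 g per mole.
84.255/460.779 = 0.1829 → 18.29%.

18.29 mass %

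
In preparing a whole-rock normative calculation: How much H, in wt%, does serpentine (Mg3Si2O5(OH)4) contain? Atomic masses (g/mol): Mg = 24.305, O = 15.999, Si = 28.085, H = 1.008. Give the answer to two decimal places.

Molar mass of Mg3Si2O5(OH)4: 3·24.305 + 2·28.085 + 9·15.999 + 4·1.008 = 277.108 g/mol.
Mass of H per formula unit: 4 × 1.008 = 4.032 g.
Weight fraction H = 4.032 / 277.108 = 0.0146.

1.46 wt%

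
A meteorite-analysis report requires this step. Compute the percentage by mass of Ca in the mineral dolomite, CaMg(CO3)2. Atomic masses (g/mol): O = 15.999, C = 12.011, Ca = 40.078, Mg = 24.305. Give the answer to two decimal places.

Formula mass = 1×40.078 + 1×24.305 + 2×12.011 + 6×15.999 = 184.399 g/mol, of which 40.078 g is Ca.
So Ca makes up 40.078/184.399 = 0.2173 of the mass, i.e. 21.73%.

21.73 mass %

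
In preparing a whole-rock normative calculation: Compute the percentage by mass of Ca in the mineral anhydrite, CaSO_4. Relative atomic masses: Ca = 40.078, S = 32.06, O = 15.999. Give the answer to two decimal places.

29.44 mass %

Molar mass of CaSO_4: 1·40.078 + 1·32.06 + 4·15.999 = 136.134 g/mol.
Mass of Ca per formula unit: 1 × 40.078 = 40.078 g.
Weight fraction Ca = 40.078 / 136.134 = 0.2944.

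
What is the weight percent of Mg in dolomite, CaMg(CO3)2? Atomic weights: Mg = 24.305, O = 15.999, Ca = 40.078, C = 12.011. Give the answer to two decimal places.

13.18 wt%

Formula mass = 1×40.078 + 1×24.305 + 2×12.011 + 6×15.999 = 184.399 g/mol, of which 24.305 g is Mg.
So Mg makes up 24.305/184.399 = 0.1318 of the mass, i.e. 13.18%.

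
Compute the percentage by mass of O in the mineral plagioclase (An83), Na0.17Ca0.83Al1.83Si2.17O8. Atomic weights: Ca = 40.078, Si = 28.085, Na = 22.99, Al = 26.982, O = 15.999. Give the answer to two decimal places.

M(Na0.17Ca0.83Al1.83Si2.17O8) = 275.487 g/mol.
O contributes 8 × 15.999 = 127.992 g per mole.
127.992/275.487 = 0.4646 → 46.46%.

46.46 weight percent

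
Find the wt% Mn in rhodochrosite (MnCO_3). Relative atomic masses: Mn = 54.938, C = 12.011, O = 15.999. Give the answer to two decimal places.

47.79 wt%

M(MnCO_3) = 114.946 g/mol.
Mn contributes 1 × 54.938 = 54.938 g per mole.
54.938/114.946 = 0.4779 → 47.79%.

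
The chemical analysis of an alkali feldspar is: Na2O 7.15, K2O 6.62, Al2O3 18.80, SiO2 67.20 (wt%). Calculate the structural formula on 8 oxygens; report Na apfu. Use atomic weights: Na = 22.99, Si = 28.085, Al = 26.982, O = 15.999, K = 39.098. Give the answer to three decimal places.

Na2O (M=61.979): mol = 0.11536; Na = 0.23072, O = 0.11536.
K2O (M=94.195): mol = 0.07028; K = 0.14056, O = 0.07028.
Al2O3 (M=101.961): mol = 0.18438; Al = 0.36876, O = 0.55314.
SiO2 (M=60.083): mol = 1.11845; Si = 1.11845, O = 2.23690.
ΣO = 2.97568; factor = 8/ΣO = 2.68846.
Na apfu = 0.23072 × 2.68846 = 0.620.

0.620 Na apfu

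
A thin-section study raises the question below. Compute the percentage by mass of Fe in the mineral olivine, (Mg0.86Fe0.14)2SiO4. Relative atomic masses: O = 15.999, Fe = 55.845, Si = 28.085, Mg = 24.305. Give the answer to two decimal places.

10.46 wt%

Molar mass of (Mg0.86Fe0.14)2SiO4: 1.72·24.305 + 0.28·55.845 + 1·28.085 + 4·15.999 = 149.522 g/mol.
Mass of Fe per formula unit: 0.28 × 55.845 = 15.637 g.
Weight fraction Fe = 15.637 / 149.522 = 0.1046.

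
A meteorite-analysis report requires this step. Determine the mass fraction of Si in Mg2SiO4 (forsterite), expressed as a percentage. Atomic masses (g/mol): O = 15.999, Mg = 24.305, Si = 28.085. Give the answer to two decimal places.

19.96 weight percent

M(Mg2SiO4) = 140.691 g/mol.
Si contributes 1 × 28.085 = 28.085 g per mole.
28.085/140.691 = 0.1996 → 19.96%.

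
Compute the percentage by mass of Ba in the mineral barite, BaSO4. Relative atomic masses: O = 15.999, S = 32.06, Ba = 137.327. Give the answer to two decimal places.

Molar mass of BaSO4: 1×137.327 + 1×32.06 + 4×15.999 = 233.383 g/mol.
Mass of Ba per formula unit: 1 × 137.327 = 137.327 g.
Weight fraction Ba = 137.327 / 233.383 = 0.5884.

58.84 weight percent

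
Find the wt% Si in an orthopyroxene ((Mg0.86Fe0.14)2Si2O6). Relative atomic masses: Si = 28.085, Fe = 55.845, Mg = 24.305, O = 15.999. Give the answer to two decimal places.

Formula mass = 1.72·24.305 + 0.28·55.845 + 2·28.085 + 6·15.999 = 209.605 g/mol, of which 56.170 g is Si.
So Si makes up 56.170/209.605 = 0.2680 of the mass, i.e. 26.80%.

26.80 weight percent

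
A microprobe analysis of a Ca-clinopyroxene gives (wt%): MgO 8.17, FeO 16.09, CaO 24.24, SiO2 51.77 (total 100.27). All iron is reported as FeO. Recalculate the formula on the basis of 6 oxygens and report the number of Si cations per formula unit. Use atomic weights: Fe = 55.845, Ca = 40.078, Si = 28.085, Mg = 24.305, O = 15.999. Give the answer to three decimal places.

2.002 Si apfu

MgO (M=40.304): mol = 0.20271; Mg = 0.20271, O = 0.20271.
FeO (M=71.844): mol = 0.22396; Fe = 0.22396, O = 0.22396.
CaO (M=56.077): mol = 0.43226; Ca = 0.43226, O = 0.43226.
SiO2 (M=60.083): mol = 0.86164; Si = 0.86164, O = 1.72328.
ΣO = 2.58221; factor = 6/ΣO = 2.32359.
Si apfu = 0.86164 × 2.32359 = 2.002.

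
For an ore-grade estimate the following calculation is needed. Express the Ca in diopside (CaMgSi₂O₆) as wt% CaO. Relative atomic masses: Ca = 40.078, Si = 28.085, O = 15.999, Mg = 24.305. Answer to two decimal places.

25.90 wt%

M(CaMgSi₂O₆) = 216.547 g/mol; M(CaO) = 56.077 g/mol.
Moles CaO per formula unit = 1 Ca ÷ 1 = 1.0000.
CaO fraction = (1.0000 × 56.077) / 216.547 = 56.077/216.547 = 0.2590.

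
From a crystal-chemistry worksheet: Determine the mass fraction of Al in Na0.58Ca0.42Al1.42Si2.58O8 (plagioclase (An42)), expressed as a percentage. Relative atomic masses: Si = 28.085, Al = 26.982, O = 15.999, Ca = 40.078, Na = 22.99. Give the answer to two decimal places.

Formula mass = 0.58·22.99 + 0.42·40.078 + 1.42·26.982 + 2.58·28.085 + 8·15.999 = 268.933 g/mol, of which 38.314 g is Al.
So Al makes up 38.314/268.933 = 0.1425 of the mass, i.e. 14.25%.

14.25 wt%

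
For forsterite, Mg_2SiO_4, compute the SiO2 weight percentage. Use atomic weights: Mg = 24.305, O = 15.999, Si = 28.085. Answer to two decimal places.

Formula mass = 140.691 g/mol.
1 Si → 1.0000 mol SiO2 per formula unit; M(SiO2) = 60.083, so SiO2 mass = 60.083 g.
60.083/140.691 × 100 = 42.71 wt%.

42.71 wt%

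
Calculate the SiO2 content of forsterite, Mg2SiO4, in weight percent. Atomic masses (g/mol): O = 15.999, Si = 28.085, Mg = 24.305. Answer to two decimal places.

42.71 wt%

M(Mg2SiO4) = 140.691 g/mol; M(SiO2) = 60.083 g/mol.
Moles SiO2 per formula unit = 1 Si ÷ 1 = 1.0000.
SiO2 fraction = (1.0000 × 60.083) / 140.691 = 60.083/140.691 = 0.4271.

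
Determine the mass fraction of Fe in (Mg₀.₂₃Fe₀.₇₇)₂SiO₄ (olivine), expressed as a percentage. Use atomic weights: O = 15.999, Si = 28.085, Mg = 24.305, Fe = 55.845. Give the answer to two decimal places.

45.44 weight percent

Formula mass = 0.46*24.305 + 1.54*55.845 + 1*28.085 + 4*15.999 = 189.263 g/mol, of which 86.001 g is Fe.
So Fe makes up 86.001/189.263 = 0.4544 of the mass, i.e. 45.44%.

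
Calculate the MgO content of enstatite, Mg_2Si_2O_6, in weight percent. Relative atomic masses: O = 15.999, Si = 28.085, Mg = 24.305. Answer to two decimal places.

40.15 wt%

Formula mass = 200.774 g/mol.
2 Mg → 2.0000 mol MgO per formula unit; M(MgO) = 40.304, so MgO mass = 80.608 g.
80.608/200.774 × 100 = 40.15 wt%.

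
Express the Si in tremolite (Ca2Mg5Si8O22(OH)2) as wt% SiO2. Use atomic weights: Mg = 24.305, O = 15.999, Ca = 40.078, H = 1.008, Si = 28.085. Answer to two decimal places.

Formula mass = 812.353 g/mol.
8 Si → 8.0000 mol SiO2 per formula unit; M(SiO2) = 60.083, so SiO2 mass = 480.664 g.
480.664/812.353 × 100 = 59.17 wt%.

59.17 wt%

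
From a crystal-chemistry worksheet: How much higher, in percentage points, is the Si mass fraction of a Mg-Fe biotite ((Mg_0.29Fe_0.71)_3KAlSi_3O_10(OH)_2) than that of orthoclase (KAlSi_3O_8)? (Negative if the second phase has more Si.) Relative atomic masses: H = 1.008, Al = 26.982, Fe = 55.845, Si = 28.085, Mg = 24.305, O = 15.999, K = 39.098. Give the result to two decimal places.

-12.88 percentage points

M((Mg_0.29Fe_0.71)_3KAlSi_3O_10(OH)_2) = 484.434 g/mol, so wt% Si = 84.255/484.434 × 100 = 17.39%.
M(KAlSi_3O_8) = 278.327 g/mol, so wt% Si = 84.255/278.327 × 100 = 30.27%.
17.39 − 30.27 = -12.88 pp.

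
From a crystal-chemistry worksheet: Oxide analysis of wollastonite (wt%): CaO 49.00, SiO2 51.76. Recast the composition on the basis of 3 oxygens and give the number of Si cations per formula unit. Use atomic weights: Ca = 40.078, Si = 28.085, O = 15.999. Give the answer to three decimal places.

0.995 Si apfu

49.00 wt% CaO ÷ 56.077 g/mol = 0.87380 mol, giving 0.87380 Ca and 0.87380 O.
51.76 wt% SiO2 ÷ 60.083 g/mol = 0.86147 mol, giving 0.86147 Si and 1.72294 O.
Oxygen sums to 2.59674; scaling by 3/2.59674 = 1.15529 puts the formula on 3 O.
Si: 0.86147 × 1.15529 = 0.995 atoms per formula unit.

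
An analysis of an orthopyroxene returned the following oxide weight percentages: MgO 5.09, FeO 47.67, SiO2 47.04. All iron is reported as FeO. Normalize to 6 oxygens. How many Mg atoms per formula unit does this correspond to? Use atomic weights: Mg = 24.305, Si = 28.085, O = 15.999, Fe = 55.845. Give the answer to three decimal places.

0.322 Mg apfu

MgO (M=40.304): mol = 0.12629; Mg = 0.12629, O = 0.12629.
FeO (M=71.844): mol = 0.66352; Fe = 0.66352, O = 0.66352.
SiO2 (M=60.083): mol = 0.78292; Si = 0.78292, O = 1.56584.
ΣO = 2.35565; factor = 6/ΣO = 2.54707.
Mg apfu = 0.12629 × 2.54707 = 0.322.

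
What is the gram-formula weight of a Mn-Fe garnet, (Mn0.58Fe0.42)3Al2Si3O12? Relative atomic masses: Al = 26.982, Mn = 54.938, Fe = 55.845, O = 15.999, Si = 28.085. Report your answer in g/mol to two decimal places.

The formula mass is the sum 1.74*54.938 + 1.26*55.845 + 2*26.982 + 3*28.085 + 12*15.999.

496.16 g/mol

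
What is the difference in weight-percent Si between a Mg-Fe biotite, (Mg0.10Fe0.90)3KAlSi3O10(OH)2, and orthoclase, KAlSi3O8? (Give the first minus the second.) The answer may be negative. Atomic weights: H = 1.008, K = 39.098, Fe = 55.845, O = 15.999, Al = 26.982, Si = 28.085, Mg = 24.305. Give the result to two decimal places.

First mineral: 84.255 g Si in 502.412 g formula = 16.77 wt% Si.
Second mineral: 84.255 g Si in 278.327 g formula = 30.27 wt% Si.
16.77% − 30.27% gives a difference of -13.50 percentage points.

-13.50 percentage points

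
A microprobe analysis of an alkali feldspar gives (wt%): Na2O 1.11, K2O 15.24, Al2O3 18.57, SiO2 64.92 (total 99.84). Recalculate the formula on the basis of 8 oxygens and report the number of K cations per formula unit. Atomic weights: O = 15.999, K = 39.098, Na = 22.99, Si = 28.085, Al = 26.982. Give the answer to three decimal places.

0.897 K apfu

1.11 wt% Na2O ÷ 61.979 g/mol = 0.01791 mol, giving 0.03582 Na and 0.01791 O.
15.24 wt% K2O ÷ 94.195 g/mol = 0.16179 mol, giving 0.32358 K and 0.16179 O.
18.57 wt% Al2O3 ÷ 101.961 g/mol = 0.18213 mol, giving 0.36426 Al and 0.54639 O.
64.92 wt% SiO2 ÷ 60.083 g/mol = 1.08051 mol, giving 1.08051 Si and 2.16102 O.
Oxygen sums to 2.88711; scaling by 8/2.88711 = 2.77094 puts the formula on 8 O.
K: 0.32358 × 2.77094 = 0.897 atoms per formula unit.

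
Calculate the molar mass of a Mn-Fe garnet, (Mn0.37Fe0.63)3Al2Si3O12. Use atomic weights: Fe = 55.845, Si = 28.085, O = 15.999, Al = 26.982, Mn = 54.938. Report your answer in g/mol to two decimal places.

M = 1.11·54.938 + 1.89·55.845 + 2·26.982 + 3·28.085 + 12·15.999

496.74 g/mol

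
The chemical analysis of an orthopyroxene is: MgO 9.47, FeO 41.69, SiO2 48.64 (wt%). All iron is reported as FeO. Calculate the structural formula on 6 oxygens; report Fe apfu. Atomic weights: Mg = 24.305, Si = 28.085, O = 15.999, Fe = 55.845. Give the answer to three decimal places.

MgO: 9.47/40.304 = 0.23496 mol → 0.23496 mol Mg, 0.23496 mol O.
FeO: 41.69/71.844 = 0.58029 mol → 0.58029 mol Fe, 0.58029 mol O.
SiO2: 48.64/60.083 = 0.80955 mol → 0.80955 mol Si, 1.61910 mol O.
Total oxygen = 2.43435 mol. Normalization factor = 6/2.43435 = 2.46472.
Fe per 6 O = 0.58029 × 2.46472 = 1.430.

1.430 Fe apfu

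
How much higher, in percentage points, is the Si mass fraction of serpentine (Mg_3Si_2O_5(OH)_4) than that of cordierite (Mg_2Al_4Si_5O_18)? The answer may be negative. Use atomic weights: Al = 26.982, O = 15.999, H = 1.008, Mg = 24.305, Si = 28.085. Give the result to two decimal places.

-3.74 percentage points

M(Mg_3Si_2O_5(OH)_4) = 277.108 g/mol, so wt% Si = 56.170/277.108 × 100 = 20.27%.
M(Mg_2Al_4Si_5O_18) = 584.945 g/mol, so wt% Si = 140.425/584.945 × 100 = 24.01%.
20.27 − 24.01 = -3.74 pp.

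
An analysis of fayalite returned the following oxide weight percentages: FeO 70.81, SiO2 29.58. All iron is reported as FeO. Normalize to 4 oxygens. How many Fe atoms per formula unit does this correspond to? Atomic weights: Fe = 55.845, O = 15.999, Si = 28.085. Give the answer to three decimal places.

70.81 wt% FeO ÷ 71.844 g/mol = 0.98561 mol, giving 0.98561 Fe and 0.98561 O.
29.58 wt% SiO2 ÷ 60.083 g/mol = 0.49232 mol, giving 0.49232 Si and 0.98464 O.
Oxygen sums to 1.97025; scaling by 4/1.97025 = 2.03020 puts the formula on 4 O.
Fe: 0.98561 × 2.03020 = 2.001 atoms per formula unit.

2.001 Fe apfu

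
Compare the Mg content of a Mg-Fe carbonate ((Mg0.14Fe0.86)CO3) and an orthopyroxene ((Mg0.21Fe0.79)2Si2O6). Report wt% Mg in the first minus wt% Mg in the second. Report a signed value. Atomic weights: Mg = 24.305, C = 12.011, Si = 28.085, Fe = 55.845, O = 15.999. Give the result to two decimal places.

M((Mg0.14Fe0.86)CO3) = 111.437 g/mol, so wt% Mg = 3.403/111.437 × 100 = 3.05%.
M((Mg0.21Fe0.79)2Si2O6) = 250.607 g/mol, so wt% Mg = 10.208/250.607 × 100 = 4.07%.
3.05 − 4.07 = -1.02 pp.

-1.02 percentage points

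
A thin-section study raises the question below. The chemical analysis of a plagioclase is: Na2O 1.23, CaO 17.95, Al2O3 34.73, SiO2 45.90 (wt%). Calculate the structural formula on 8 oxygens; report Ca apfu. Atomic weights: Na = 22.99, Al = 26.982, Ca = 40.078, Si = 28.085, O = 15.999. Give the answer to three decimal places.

0.886 Ca apfu

1.23 wt% Na2O ÷ 61.979 g/mol = 0.01985 mol, giving 0.03970 Na and 0.01985 O.
17.95 wt% CaO ÷ 56.077 g/mol = 0.32010 mol, giving 0.32010 Ca and 0.32010 O.
34.73 wt% Al2O3 ÷ 101.961 g/mol = 0.34062 mol, giving 0.68124 Al and 1.02186 O.
45.90 wt% SiO2 ÷ 60.083 g/mol = 0.76394 mol, giving 0.76394 Si and 1.52788 O.
Oxygen sums to 2.88969; scaling by 8/2.88969 = 2.76846 puts the formula on 8 O.
Ca: 0.32010 × 2.76846 = 0.886 atoms per formula unit.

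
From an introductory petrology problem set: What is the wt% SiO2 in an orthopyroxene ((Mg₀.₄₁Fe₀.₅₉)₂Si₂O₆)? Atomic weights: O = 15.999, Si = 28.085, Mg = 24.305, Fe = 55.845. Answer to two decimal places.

50.49 wt%

M((Mg₀.₄₁Fe₀.₅₉)₂Si₂O₆) = 237.991 g/mol; M(SiO2) = 60.083 g/mol.
Moles SiO2 per formula unit = 2 Si ÷ 1 = 2.0000.
SiO2 fraction = (2.0000 × 60.083) / 237.991 = 120.166/237.991 = 0.5049.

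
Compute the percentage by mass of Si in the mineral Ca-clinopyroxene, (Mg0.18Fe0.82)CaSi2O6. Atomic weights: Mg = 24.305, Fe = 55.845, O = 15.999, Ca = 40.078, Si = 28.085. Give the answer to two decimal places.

Molar mass of (Mg0.18Fe0.82)CaSi2O6: 0.18×24.305 + 0.82×55.845 + 1×40.078 + 2×28.085 + 6×15.999 = 242.410 g/mol.
Mass of Si per formula unit: 2 × 28.085 = 56.170 g.
Weight fraction Si = 56.170 / 242.410 = 0.2317.

23.17 weight percent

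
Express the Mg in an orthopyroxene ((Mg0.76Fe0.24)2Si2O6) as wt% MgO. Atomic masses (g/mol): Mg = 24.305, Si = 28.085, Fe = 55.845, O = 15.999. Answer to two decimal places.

Formula mass = 215.913 g/mol.
1.52 Mg → 1.5200 mol MgO per formula unit; M(MgO) = 40.304, so MgO mass = 61.262 g.
61.262/215.913 × 100 = 28.37 wt%.

28.37 wt%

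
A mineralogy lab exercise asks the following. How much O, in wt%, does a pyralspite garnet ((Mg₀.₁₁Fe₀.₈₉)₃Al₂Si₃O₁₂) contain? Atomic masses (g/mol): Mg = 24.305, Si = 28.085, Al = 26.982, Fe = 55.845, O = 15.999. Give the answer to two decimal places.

39.40 wt%

Formula mass = 0.33*24.305 + 2.67*55.845 + 2*26.982 + 3*28.085 + 12*15.999 = 487.334 g/mol, of which 191.988 g is O.
So O makes up 191.988/487.334 = 0.3940 of the mass, i.e. 39.40%.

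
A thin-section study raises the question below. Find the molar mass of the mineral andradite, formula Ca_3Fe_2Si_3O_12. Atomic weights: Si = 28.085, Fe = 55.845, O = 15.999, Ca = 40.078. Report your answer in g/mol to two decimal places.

M = 3×40.078 + 2×55.845 + 3×28.085 + 12×15.999

508.17 g/mol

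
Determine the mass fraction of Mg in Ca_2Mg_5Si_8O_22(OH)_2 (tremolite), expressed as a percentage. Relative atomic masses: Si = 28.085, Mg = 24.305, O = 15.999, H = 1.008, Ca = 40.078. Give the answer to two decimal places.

14.96 wt%

Molar mass of Ca_2Mg_5Si_8O_22(OH)_2: 2*40.078 + 5*24.305 + 8*28.085 + 24*15.999 + 2*1.008 = 812.353 g/mol.
Mass of Mg per formula unit: 5 × 24.305 = 121.525 g.
Weight fraction Mg = 121.525 / 812.353 = 0.1496.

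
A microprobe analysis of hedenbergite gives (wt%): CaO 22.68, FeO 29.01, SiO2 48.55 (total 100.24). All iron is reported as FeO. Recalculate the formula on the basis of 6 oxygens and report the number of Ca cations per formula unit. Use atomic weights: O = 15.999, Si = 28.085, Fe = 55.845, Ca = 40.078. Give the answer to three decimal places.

1.001 Ca apfu

CaO (M=56.077): mol = 0.40444; Ca = 0.40444, O = 0.40444.
FeO (M=71.844): mol = 0.40379; Fe = 0.40379, O = 0.40379.
SiO2 (M=60.083): mol = 0.80805; Si = 0.80805, O = 1.61610.
ΣO = 2.42433; factor = 6/ΣO = 2.47491.
Ca apfu = 0.40444 × 2.47491 = 1.001.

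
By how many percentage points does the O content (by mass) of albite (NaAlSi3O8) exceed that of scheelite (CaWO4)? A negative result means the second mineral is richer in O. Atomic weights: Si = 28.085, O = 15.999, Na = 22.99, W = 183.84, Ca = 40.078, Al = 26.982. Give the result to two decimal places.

26.58 percentage points

First mineral: 127.992 g O in 262.219 g formula = 48.81 wt% O.
Second mineral: 63.996 g O in 287.914 g formula = 22.23 wt% O.
48.81% − 22.23% gives a difference of 26.58 percentage points.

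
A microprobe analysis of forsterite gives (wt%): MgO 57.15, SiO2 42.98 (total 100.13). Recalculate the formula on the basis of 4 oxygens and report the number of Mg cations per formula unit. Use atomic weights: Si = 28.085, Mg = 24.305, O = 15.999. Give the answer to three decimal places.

MgO: 57.15/40.304 = 1.41797 mol → 1.41797 mol Mg, 1.41797 mol O.
SiO2: 42.98/60.083 = 0.71534 mol → 0.71534 mol Si, 1.43068 mol O.
Total oxygen = 2.84865 mol. Normalization factor = 4/2.84865 = 1.40417.
Mg per 4 O = 1.41797 × 1.40417 = 1.991.

1.991 Mg apfu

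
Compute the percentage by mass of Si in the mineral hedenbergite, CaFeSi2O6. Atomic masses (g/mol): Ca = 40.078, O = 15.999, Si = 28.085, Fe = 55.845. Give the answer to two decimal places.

M(CaFeSi2O6) = 248.087 g/mol.
Si contributes 2 × 28.085 = 56.170 g per mole.
56.170/248.087 = 0.2264 → 22.64%.

22.64 mass %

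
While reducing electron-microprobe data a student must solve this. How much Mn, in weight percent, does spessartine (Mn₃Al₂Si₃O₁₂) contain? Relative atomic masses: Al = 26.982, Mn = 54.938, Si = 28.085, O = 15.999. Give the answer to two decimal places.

33.29 weight percent

Molar mass of Mn₃Al₂Si₃O₁₂: 3*54.938 + 2*26.982 + 3*28.085 + 12*15.999 = 495.021 g/mol.
Mass of Mn per formula unit: 3 × 54.938 = 164.814 g.
Weight fraction Mn = 164.814 / 495.021 = 0.3329.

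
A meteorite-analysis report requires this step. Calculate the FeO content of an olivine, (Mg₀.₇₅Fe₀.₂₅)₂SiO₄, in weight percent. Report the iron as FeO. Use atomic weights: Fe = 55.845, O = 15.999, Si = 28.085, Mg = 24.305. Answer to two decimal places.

Formula mass = 156.461 g/mol.
0.50 Fe → 0.5000 mol FeO per formula unit; M(FeO) = 71.844, so FeO mass = 35.922 g.
35.922/156.461 × 100 = 22.96 wt%.

22.96 wt%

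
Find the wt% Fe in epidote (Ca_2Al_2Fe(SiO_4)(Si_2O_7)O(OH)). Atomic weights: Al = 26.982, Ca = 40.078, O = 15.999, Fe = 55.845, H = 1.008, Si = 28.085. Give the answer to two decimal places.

Formula mass = 2*40.078 + 2*26.982 + 1*55.845 + 3*28.085 + 13*15.999 + 1*1.008 = 483.215 g/mol, of which 55.845 g is Fe.
So Fe makes up 55.845/483.215 = 0.1156 of the mass, i.e. 11.56%.

11.56 wt%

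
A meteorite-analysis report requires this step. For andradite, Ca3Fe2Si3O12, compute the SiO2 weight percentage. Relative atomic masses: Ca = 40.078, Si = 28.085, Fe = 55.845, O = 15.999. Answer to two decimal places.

35.47 wt%

M(Ca3Fe2Si3O12) = 508.167 g/mol; M(SiO2) = 60.083 g/mol.
Moles SiO2 per formula unit = 3 Si ÷ 1 = 3.0000.
SiO2 fraction = (3.0000 × 60.083) / 508.167 = 180.249/508.167 = 0.3547.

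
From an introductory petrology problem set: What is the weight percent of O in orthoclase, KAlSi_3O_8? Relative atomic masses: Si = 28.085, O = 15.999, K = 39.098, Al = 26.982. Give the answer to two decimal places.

45.99 weight percent

M(KAlSi_3O_8) = 278.327 g/mol.
O contributes 8 × 15.999 = 127.992 g per mole.
127.992/278.327 = 0.4599 → 45.99%.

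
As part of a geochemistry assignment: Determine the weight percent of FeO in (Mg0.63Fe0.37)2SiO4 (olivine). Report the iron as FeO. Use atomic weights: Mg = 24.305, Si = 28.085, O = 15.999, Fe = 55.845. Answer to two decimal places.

32.41 wt%

M((Mg0.63Fe0.37)2SiO4) = 164.031 g/mol; M(FeO) = 71.844 g/mol.
Moles FeO per formula unit = 0.74 Fe ÷ 1 = 0.7400.
FeO fraction = (0.7400 × 71.844) / 164.031 = 53.165/164.031 = 0.3241.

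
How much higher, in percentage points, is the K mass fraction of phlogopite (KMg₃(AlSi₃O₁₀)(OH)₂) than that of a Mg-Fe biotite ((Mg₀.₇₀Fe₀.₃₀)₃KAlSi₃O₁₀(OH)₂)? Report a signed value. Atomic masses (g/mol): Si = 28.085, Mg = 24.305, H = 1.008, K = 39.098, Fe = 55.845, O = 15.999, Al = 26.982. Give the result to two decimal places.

K in KMg₃(AlSi₃O₁₀)(OH)₂: molar mass 417.254 g/mol; 1×39.098 = 39.098 g → 9.37 wt%.
K in (Mg₀.₇₀Fe₀.₃₀)₃KAlSi₃O₁₀(OH)₂: molar mass 445.640 g/mol; 1×39.098 = 39.098 g → 8.77 wt%.
Difference = 9.37 − 8.77 = 0.60 percentage points.

0.60 percentage points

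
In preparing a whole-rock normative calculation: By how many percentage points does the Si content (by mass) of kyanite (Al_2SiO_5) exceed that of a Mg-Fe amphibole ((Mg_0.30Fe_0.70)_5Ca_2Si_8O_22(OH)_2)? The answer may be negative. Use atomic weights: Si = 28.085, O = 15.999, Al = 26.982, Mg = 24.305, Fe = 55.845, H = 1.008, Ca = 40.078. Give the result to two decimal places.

-7.02 percentage points

M(Al_2SiO_5) = 162.044 g/mol, so wt% Si = 28.085/162.044 × 100 = 17.33%.
M((Mg_0.30Fe_0.70)_5Ca_2Si_8O_22(OH)_2) = 922.743 g/mol, so wt% Si = 224.680/922.743 × 100 = 24.35%.
17.33 − 24.35 = -7.02 pp.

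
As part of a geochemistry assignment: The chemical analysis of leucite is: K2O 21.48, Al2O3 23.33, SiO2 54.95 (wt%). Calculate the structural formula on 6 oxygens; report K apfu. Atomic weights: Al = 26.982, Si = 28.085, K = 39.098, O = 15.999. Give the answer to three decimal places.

21.48 wt% K2O ÷ 94.195 g/mol = 0.22804 mol, giving 0.45608 K and 0.22804 O.
23.33 wt% Al2O3 ÷ 101.961 g/mol = 0.22881 mol, giving 0.45762 Al and 0.68643 O.
54.95 wt% SiO2 ÷ 60.083 g/mol = 0.91457 mol, giving 0.91457 Si and 1.82914 O.
Oxygen sums to 2.74361; scaling by 6/2.74361 = 2.18690 puts the formula on 6 O.
K: 0.45608 × 2.18690 = 0.997 atoms per formula unit.

0.997 K apfu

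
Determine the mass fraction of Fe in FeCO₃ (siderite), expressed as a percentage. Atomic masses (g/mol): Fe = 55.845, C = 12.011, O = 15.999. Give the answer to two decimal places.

Formula mass = 1*55.845 + 1*12.011 + 3*15.999 = 115.853 g/mol, of which 55.845 g is Fe.
So Fe makes up 55.845/115.853 = 0.4820 of the mass, i.e. 48.20%.

48.20 mass %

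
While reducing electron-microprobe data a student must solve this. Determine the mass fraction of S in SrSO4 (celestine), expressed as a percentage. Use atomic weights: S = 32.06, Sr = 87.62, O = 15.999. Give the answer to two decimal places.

17.45 weight percent

Molar mass of SrSO4: 1·87.62 + 1·32.06 + 4·15.999 = 183.676 g/mol.
Mass of S per formula unit: 1 × 32.06 = 32.060 g.
Weight fraction S = 32.060 / 183.676 = 0.1745.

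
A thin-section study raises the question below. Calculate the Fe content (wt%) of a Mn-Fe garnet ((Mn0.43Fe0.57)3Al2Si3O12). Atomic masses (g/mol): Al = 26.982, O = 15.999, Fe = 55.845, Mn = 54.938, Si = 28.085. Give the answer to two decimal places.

19.23 wt%

M((Mn0.43Fe0.57)3Al2Si3O12) = 496.572 g/mol.
Fe contributes 1.71 × 55.845 = 95.495 g per mole.
95.495/496.572 = 0.1923 → 19.23%.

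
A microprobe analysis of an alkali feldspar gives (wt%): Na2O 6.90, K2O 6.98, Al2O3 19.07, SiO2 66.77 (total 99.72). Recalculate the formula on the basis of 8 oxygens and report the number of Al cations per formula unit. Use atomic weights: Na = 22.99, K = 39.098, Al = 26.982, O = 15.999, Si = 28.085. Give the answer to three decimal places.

Na2O (M=61.979): mol = 0.11133; Na = 0.22266, O = 0.11133.
K2O (M=94.195): mol = 0.07410; K = 0.14820, O = 0.07410.
Al2O3 (M=101.961): mol = 0.18703; Al = 0.37406, O = 0.56109.
SiO2 (M=60.083): mol = 1.11130; Si = 1.11130, O = 2.22260.
ΣO = 2.96912; factor = 8/ΣO = 2.69440.
Al apfu = 0.37406 × 2.69440 = 1.008.

1.008 Al apfu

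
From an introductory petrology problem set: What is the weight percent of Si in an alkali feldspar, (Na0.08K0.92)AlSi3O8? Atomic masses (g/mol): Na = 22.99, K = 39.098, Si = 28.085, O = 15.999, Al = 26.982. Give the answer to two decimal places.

30.41 wt%

M((Na0.08K0.92)AlSi3O8) = 277.038 g/mol.
Si contributes 3 × 28.085 = 84.255 g per mole.
84.255/277.038 = 0.3041 → 30.41%.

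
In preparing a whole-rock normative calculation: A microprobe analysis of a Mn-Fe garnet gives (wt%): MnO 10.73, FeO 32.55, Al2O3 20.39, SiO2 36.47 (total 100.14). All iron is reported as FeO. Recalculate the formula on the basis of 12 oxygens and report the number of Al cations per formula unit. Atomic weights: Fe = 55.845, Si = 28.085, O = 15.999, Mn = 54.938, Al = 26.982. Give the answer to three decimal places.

MnO (M=70.937): mol = 0.15126; Mn = 0.15126, O = 0.15126.
FeO (M=71.844): mol = 0.45306; Fe = 0.45306, O = 0.45306.
Al2O3 (M=101.961): mol = 0.19998; Al = 0.39996, O = 0.59994.
SiO2 (M=60.083): mol = 0.60699; Si = 0.60699, O = 1.21398.
ΣO = 2.41824; factor = 12/ΣO = 4.96229.
Al apfu = 0.39996 × 4.96229 = 1.985.

1.985 Al apfu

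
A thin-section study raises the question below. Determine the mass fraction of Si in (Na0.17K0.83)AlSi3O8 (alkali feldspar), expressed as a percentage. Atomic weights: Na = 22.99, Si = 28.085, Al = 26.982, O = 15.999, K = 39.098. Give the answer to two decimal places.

30.57 weight percent

M((Na0.17K0.83)AlSi3O8) = 275.589 g/mol.
Si contributes 3 × 28.085 = 84.255 g per mole.
84.255/275.589 = 0.3057 → 30.57%.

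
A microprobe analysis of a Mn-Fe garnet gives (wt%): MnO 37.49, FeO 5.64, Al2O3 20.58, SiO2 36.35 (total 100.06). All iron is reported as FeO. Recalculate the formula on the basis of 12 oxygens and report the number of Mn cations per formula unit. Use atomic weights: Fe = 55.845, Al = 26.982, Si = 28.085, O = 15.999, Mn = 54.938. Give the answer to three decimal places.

2.618 Mn apfu

37.49 wt% MnO ÷ 70.937 g/mol = 0.52850 mol, giving 0.52850 Mn and 0.52850 O.
5.64 wt% FeO ÷ 71.844 g/mol = 0.07850 mol, giving 0.07850 Fe and 0.07850 O.
20.58 wt% Al2O3 ÷ 101.961 g/mol = 0.20184 mol, giving 0.40368 Al and 0.60552 O.
36.35 wt% SiO2 ÷ 60.083 g/mol = 0.60500 mol, giving 0.60500 Si and 1.21000 O.
Oxygen sums to 2.42252; scaling by 12/2.42252 = 4.95352 puts the formula on 12 O.
Mn: 0.52850 × 4.95352 = 2.618 atoms per formula unit.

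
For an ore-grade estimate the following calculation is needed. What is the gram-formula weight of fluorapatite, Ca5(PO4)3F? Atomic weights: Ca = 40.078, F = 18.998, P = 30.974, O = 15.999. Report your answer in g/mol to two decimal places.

M = 5·40.078 + 3·30.974 + 12·15.999 + 1·18.998

504.30 g/mol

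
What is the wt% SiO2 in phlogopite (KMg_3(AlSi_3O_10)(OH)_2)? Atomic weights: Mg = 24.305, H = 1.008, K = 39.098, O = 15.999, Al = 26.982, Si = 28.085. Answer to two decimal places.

43.20 wt%

Formula mass = 417.254 g/mol.
3 Si → 3.0000 mol SiO2 per formula unit; M(SiO2) = 60.083, so SiO2 mass = 180.249 g.
180.249/417.254 × 100 = 43.20 wt%.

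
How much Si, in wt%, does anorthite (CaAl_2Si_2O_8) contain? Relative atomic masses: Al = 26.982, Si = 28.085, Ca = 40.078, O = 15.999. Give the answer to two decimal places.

Formula mass = 1*40.078 + 2*26.982 + 2*28.085 + 8*15.999 = 278.204 g/mol, of which 56.170 g is Si.
So Si makes up 56.170/278.204 = 0.2019 of the mass, i.e. 20.19%.

20.19 wt%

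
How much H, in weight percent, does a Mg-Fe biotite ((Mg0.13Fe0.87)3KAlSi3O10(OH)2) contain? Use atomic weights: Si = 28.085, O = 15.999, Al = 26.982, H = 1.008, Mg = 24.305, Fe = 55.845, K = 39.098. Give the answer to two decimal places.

Molar mass of (Mg0.13Fe0.87)3KAlSi3O10(OH)2: 0.39×24.305 + 2.61×55.845 + 1×39.098 + 1×26.982 + 3×28.085 + 12×15.999 + 2×1.008 = 499.573 g/mol.
Mass of H per formula unit: 2 × 1.008 = 2.016 g.
Weight fraction H = 2.016 / 499.573 = 0.0040.

0.40 weight percent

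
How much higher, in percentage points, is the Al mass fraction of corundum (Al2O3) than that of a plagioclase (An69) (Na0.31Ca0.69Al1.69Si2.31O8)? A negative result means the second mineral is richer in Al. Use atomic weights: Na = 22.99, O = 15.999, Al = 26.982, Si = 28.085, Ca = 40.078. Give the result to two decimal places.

Al in Al2O3: molar mass 101.961 g/mol; 2×26.982 = 53.964 g → 52.93 wt%.
Al in Na0.31Ca0.69Al1.69Si2.31O8: molar mass 273.249 g/mol; 1.69×26.982 = 45.600 g → 16.69 wt%.
Difference = 52.93 − 16.69 = 36.24 percentage points.

36.24 percentage points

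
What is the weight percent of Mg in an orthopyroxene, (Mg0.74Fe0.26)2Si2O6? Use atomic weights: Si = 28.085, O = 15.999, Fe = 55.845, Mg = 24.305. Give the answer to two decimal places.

Molar mass of (Mg0.74Fe0.26)2Si2O6: 1.48·24.305 + 0.52·55.845 + 2·28.085 + 6·15.999 = 217.175 g/mol.
Mass of Mg per formula unit: 1.48 × 24.305 = 35.971 g.
Weight fraction Mg = 35.971 / 217.175 = 0.1656.

16.56 mass %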